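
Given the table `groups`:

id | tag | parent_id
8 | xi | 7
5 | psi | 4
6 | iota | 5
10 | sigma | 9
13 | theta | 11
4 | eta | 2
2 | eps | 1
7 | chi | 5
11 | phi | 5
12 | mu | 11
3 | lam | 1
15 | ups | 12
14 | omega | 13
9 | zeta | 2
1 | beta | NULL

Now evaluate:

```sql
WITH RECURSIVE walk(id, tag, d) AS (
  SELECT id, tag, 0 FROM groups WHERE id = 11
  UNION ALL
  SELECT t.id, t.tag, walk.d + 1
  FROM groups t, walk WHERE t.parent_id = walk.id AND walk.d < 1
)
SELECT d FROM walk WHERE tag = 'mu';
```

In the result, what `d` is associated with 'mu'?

Base: id=11 (phi) at d 0.
Iteration 1: rows with parent_id in {11} -> mu (id 12, d 1), theta (id 13, d 1).
Iteration 2: d < 1 fails for all current rows; recursion stops.

1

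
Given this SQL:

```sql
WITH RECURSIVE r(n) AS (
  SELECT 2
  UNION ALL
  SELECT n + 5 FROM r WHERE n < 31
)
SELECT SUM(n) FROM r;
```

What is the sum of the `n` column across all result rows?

119

Base: n=2.
Iteration 1: 2 < 31 holds -> n = 2 + 5 = 7.
Iteration 2: 7 < 31 holds -> n = 7 + 5 = 12.
Iteration 3: 12 < 31 holds -> n = 12 + 5 = 17.
Iteration 4: 17 < 31 holds -> n = 17 + 5 = 22.
Iteration 5: 22 < 31 holds -> n = 22 + 5 = 27.
Iteration 6: 27 < 31 holds -> n = 27 + 5 = 32.
Iteration 7: 32 < 31 fails; recursion stops.
SUM(n) = 2 + 7 + 12 + 17 + 22 + 27 + 32 = 119.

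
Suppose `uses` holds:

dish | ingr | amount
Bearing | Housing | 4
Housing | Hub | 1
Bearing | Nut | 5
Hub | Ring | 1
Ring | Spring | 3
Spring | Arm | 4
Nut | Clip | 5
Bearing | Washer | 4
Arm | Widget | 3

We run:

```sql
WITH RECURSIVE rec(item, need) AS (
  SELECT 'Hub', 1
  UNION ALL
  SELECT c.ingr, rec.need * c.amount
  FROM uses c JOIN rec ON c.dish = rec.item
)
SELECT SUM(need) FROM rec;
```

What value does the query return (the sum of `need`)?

Base: (Hub, need=1).
Iteration 1: components of {Hub} -> Ring = 1*1 = 1.
Iteration 2: components of {Ring} -> Spring = 1*3 = 3.
Iteration 3: components of {Spring} -> Arm = 3*4 = 12.
Iteration 4: components of {Arm} -> Widget = 12*3 = 36.
Iteration 5: no further components; recursion stops.
SUM(need) = 1 + 1 + 3 + 12 + 36 = 53.

53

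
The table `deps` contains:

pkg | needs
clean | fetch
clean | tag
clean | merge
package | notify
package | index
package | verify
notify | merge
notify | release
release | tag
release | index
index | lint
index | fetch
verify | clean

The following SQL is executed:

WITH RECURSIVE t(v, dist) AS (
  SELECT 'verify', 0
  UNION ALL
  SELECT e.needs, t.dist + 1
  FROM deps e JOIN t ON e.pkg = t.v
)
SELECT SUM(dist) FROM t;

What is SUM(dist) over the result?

7

Base: (verify, dist=0).
Iteration 1: edges from {verify} -> (clean, dist=1).
Iteration 2: edges from {clean} -> (fetch, dist=2), (merge, dist=2), (tag, dist=2).
Iteration 3: no outgoing edges from {fetch,merge,tag}; recursion stops.
SUM(dist) = 0 + 1 + 2 + 2 + 2 = 7.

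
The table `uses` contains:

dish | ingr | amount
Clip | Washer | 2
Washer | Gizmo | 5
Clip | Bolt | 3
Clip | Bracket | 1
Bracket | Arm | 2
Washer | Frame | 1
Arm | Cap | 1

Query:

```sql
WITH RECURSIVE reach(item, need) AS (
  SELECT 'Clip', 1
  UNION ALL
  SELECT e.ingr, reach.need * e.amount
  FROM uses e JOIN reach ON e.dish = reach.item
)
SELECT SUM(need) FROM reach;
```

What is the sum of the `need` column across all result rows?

Base: (Clip, need=1).
Iteration 1: components of {Clip} -> Bolt = 1*3 = 3, Bracket = 1*1 = 1, Washer = 1*2 = 2.
Iteration 2: components of {Bolt,Bracket,Washer} -> Arm = 1*2 = 2, Frame = 2*1 = 2, Gizmo = 2*5 = 10.
Iteration 3: components of {Arm,Frame,Gizmo} -> Cap = 2*1 = 2.
Iteration 4: no further components; recursion stops.
SUM(need) = 1 + 2 + 3 + 1 + 10 + 2 + 2 + 2 = 23.

23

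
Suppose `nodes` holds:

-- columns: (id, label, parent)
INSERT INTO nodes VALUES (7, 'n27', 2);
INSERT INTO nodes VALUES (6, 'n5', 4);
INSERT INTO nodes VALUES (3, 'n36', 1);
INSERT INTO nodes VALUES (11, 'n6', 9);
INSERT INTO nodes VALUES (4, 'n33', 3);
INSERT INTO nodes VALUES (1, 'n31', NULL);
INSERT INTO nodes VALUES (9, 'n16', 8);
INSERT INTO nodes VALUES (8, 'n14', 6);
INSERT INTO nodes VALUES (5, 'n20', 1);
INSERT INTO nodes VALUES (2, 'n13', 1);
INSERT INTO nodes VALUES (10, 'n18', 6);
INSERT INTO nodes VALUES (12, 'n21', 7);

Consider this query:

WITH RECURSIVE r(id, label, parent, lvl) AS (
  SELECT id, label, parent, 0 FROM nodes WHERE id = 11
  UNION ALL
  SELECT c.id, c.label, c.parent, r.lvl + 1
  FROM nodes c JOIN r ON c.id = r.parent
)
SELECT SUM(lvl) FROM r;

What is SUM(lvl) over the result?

21

Base: id=11 (n6), parent=9, lvl 0.
Iteration 1: join on id=9 -> n16 (id 9, parent=8, lvl 1).
Iteration 2: join on id=8 -> n14 (id 8, parent=6, lvl 2).
Iteration 3: join on id=6 -> n5 (id 6, parent=4, lvl 3).
Iteration 4: join on id=4 -> n33 (id 4, parent=3, lvl 4).
Iteration 5: join on id=3 -> n36 (id 3, parent=1, lvl 5).
Iteration 6: join on id=1 -> n31 (id 1, parent=NULL, lvl 6).
Iteration 7: parent is NULL; no match; recursion stops.
SUM(lvl) = 0 + 1 + 2 + 3 + 4 + 5 + 6 = 21.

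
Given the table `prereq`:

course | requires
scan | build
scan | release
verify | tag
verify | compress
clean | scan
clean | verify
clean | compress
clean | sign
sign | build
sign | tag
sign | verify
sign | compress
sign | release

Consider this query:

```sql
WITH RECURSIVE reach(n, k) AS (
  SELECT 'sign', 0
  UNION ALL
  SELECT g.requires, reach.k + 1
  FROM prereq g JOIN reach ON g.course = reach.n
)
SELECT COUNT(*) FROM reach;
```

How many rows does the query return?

Base: (sign, k=0).
Iteration 1: edges from {sign} -> (build, k=1), (compress, k=1), (release, k=1), (tag, k=1), (verify, k=1).
Iteration 2: edges from {build,compress,release,tag,verify} -> (compress, k=2), (tag, k=2).
Iteration 3: no outgoing edges from {compress,tag}; recursion stops.
Total rows emitted: 8.

8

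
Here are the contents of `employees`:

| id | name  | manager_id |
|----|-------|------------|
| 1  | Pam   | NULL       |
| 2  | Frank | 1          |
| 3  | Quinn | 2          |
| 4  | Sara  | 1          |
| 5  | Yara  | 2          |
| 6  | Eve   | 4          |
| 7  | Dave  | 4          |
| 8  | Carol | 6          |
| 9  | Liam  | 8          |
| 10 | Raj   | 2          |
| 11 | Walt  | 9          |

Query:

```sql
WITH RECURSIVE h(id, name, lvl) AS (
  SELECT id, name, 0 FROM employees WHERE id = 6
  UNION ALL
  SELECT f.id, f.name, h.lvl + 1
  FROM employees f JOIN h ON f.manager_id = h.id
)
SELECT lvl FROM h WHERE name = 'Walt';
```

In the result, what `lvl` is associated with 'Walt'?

3

Base: id=6 (Eve) at lvl 0.
Iteration 1: rows with manager_id in {6} -> Carol (id 8, lvl 1).
Iteration 2: rows with manager_id in {8} -> Liam (id 9, lvl 2).
Iteration 3: rows with manager_id in {9} -> Walt (id 11, lvl 3).
Iteration 4: no rows with manager_id in {11}; recursion stops.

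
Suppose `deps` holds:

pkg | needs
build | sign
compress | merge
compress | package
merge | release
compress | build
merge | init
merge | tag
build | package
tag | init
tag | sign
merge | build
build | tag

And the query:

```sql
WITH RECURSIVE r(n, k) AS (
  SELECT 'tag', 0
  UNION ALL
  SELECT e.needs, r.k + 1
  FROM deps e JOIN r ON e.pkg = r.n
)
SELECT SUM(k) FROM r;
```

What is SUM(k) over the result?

2

Base: (tag, k=0).
Iteration 1: edges from {tag} -> (init, k=1), (sign, k=1).
Iteration 2: no outgoing edges from {init,sign}; recursion stops.
SUM(k) = 0 + 1 + 1 = 2.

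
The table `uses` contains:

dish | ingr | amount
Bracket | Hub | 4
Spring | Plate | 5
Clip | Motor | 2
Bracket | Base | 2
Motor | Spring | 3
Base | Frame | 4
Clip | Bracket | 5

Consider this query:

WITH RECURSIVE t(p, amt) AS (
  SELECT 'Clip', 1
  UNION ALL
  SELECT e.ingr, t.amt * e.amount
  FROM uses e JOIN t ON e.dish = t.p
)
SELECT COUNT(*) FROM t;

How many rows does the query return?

Base: (Clip, amt=1).
Iteration 1: components of {Clip} -> Bracket = 1*5 = 5, Motor = 1*2 = 2.
Iteration 2: components of {Bracket,Motor} -> Base = 5*2 = 10, Hub = 5*4 = 20, Spring = 2*3 = 6.
Iteration 3: components of {Base,Hub,Spring} -> Frame = 10*4 = 40, Plate = 6*5 = 30.
Iteration 4: no further components; recursion stops.
Total rows emitted: 8.

8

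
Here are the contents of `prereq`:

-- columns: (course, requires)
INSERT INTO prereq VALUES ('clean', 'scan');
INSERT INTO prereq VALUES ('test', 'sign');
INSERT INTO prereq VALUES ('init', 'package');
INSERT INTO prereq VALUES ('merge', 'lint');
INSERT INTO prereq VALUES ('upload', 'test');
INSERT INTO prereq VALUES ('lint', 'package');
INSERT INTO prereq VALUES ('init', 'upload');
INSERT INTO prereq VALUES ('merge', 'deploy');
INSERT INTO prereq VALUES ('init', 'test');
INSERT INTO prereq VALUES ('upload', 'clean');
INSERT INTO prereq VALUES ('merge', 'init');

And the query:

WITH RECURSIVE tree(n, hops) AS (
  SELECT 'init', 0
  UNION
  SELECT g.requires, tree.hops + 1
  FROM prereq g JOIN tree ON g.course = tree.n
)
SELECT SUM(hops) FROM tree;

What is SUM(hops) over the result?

15

Base: (init, hops=0).
Iteration 1: edges from {init} -> (package, hops=1), (test, hops=1), (upload, hops=1).
Iteration 2: edges from {package,test,upload} -> (clean, hops=2), (sign, hops=2), (test, hops=2).
Iteration 3: edges from {clean,sign,test} -> (scan, hops=3), (sign, hops=3).
Iteration 4: no outgoing edges from {scan,sign}; recursion stops.
SUM(hops) = 0 + 1 + 1 + 1 + 2 + 2 + 2 + 3 + 3 = 15.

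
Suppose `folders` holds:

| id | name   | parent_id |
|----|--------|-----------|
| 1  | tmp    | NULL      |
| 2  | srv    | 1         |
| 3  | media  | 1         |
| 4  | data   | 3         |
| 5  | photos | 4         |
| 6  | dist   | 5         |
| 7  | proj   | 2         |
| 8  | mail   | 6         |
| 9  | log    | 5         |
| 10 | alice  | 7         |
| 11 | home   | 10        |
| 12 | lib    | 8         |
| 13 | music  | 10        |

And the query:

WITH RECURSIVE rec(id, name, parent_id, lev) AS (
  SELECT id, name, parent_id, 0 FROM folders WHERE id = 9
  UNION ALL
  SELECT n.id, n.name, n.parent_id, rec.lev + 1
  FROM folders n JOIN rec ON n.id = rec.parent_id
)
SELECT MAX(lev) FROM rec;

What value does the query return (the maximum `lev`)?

4

Base: id=9 (log), parent_id=5, lev 0.
Iteration 1: join on id=5 -> photos (id 5, parent_id=4, lev 1).
Iteration 2: join on id=4 -> data (id 4, parent_id=3, lev 2).
Iteration 3: join on id=3 -> media (id 3, parent_id=1, lev 3).
Iteration 4: join on id=1 -> tmp (id 1, parent_id=NULL, lev 4).
Iteration 5: parent_id is NULL; no match; recursion stops.
lev values: 0, 1, 2, 3, 4; the maximum is 4.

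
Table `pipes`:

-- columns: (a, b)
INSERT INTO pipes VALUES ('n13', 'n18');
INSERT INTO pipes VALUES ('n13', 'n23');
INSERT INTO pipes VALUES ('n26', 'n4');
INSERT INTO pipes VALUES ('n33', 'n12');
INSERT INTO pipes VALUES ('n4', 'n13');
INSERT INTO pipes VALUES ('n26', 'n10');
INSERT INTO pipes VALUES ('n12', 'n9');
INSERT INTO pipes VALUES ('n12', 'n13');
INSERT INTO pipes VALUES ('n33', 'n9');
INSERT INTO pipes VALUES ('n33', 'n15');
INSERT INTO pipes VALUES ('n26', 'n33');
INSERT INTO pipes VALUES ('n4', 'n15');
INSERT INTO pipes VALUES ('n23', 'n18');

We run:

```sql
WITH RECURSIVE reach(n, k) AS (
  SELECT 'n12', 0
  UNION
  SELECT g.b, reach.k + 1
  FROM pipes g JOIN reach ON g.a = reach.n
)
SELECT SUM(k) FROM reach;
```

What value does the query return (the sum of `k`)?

9

Base: (n12, k=0).
Iteration 1: edges from {n12} -> (n13, k=1), (n9, k=1).
Iteration 2: edges from {n13,n9} -> (n18, k=2), (n23, k=2).
Iteration 3: edges from {n18,n23} -> (n18, k=3).
Iteration 4: no outgoing edges from {n18}; recursion stops.
SUM(k) = 0 + 1 + 1 + 2 + 2 + 3 = 9.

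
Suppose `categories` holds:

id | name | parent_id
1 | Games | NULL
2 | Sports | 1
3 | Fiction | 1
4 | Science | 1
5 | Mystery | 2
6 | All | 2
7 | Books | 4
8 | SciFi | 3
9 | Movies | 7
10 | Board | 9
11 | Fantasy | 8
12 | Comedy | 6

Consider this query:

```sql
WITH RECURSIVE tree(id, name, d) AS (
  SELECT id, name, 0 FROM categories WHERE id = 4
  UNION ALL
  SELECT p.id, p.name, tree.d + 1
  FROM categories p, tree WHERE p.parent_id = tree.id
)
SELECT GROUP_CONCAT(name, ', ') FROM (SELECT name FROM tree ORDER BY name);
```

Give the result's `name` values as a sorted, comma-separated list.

Board, Books, Movies, Science

Base: id=4 (Science) at d 0.
Iteration 1: rows with parent_id in {4} -> Books (id 7, d 1).
Iteration 2: rows with parent_id in {7} -> Movies (id 9, d 2).
Iteration 3: rows with parent_id in {9} -> Board (id 10, d 3).
Iteration 4: no rows with parent_id in {10}; recursion stops.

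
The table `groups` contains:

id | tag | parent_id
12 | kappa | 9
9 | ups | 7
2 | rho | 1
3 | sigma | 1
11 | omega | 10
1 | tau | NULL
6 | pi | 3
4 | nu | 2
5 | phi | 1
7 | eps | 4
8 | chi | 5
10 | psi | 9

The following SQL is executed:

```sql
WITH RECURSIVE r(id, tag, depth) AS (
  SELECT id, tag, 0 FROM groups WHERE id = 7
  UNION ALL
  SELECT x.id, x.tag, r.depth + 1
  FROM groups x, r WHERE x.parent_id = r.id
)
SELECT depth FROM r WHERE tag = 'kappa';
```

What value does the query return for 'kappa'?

2

Base: id=7 (eps) at depth 0.
Iteration 1: rows with parent_id in {7} -> ups (id 9, depth 1).
Iteration 2: rows with parent_id in {9} -> psi (id 10, depth 2), kappa (id 12, depth 2).
Iteration 3: rows with parent_id in {10,12} -> omega (id 11, depth 3).
Iteration 4: no rows with parent_id in {11}; recursion stops.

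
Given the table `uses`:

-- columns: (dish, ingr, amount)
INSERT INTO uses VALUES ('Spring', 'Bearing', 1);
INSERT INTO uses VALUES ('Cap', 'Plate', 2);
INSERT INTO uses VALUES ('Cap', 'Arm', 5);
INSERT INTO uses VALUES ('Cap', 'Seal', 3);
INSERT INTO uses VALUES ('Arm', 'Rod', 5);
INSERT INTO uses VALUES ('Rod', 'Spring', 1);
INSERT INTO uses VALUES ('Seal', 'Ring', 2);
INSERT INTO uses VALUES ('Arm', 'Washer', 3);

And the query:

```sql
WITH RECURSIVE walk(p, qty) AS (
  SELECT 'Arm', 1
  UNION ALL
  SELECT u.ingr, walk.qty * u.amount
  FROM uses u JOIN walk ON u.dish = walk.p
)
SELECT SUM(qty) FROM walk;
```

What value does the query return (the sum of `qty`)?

19

Base: (Arm, qty=1).
Iteration 1: components of {Arm} -> Rod = 1*5 = 5, Washer = 1*3 = 3.
Iteration 2: components of {Rod,Washer} -> Spring = 5*1 = 5.
Iteration 3: components of {Spring} -> Bearing = 5*1 = 5.
Iteration 4: no further components; recursion stops.
SUM(qty) = 1 + 3 + 5 + 5 + 5 = 19.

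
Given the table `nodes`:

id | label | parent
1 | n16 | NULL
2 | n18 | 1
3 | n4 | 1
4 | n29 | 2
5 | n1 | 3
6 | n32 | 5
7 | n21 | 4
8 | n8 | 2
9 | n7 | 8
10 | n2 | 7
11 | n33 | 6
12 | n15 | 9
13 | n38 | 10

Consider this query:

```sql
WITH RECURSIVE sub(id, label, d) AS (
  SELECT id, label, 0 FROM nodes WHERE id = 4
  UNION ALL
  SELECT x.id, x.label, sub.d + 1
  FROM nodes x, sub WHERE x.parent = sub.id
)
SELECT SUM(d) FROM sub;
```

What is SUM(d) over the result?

6

Base: id=4 (n29) at d 0.
Iteration 1: rows with parent in {4} -> n21 (id 7, d 1).
Iteration 2: rows with parent in {7} -> n2 (id 10, d 2).
Iteration 3: rows with parent in {10} -> n38 (id 13, d 3).
Iteration 4: no rows with parent in {13}; recursion stops.
SUM(d) = 0 + 1 + 2 + 3 = 6.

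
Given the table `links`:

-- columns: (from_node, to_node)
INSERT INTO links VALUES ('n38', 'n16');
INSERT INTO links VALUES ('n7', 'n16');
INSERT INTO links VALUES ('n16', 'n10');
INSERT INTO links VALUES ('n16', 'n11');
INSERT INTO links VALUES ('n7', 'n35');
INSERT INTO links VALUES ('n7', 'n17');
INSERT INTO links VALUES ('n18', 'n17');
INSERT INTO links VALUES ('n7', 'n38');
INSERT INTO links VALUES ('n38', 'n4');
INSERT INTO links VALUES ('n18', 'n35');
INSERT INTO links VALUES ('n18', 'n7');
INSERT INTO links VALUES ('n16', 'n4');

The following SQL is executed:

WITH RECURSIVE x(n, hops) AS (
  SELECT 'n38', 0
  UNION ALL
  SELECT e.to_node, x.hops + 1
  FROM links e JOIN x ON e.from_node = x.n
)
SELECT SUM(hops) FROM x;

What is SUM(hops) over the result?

Base: (n38, hops=0).
Iteration 1: edges from {n38} -> (n16, hops=1), (n4, hops=1).
Iteration 2: edges from {n16,n4} -> (n10, hops=2), (n11, hops=2), (n4, hops=2).
Iteration 3: no outgoing edges from {n10,n11,n4}; recursion stops.
SUM(hops) = 0 + 1 + 1 + 2 + 2 + 2 = 8.

8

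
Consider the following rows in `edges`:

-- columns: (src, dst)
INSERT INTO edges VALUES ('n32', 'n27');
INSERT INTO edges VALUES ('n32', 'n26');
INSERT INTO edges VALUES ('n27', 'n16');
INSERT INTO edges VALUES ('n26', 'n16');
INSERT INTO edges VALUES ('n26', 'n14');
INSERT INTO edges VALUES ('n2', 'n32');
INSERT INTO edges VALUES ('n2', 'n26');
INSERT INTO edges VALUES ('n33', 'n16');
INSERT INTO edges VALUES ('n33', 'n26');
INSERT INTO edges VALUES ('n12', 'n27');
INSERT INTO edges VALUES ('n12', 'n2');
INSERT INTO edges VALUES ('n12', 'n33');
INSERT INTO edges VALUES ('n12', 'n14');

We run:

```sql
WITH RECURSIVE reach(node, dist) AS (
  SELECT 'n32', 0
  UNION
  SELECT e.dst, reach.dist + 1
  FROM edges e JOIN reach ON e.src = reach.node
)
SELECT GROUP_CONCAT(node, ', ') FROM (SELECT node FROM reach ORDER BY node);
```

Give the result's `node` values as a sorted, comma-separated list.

Base: (n32, dist=0).
Iteration 1: edges from {n32} -> (n26, dist=1), (n27, dist=1).
Iteration 2: edges from {n26,n27} -> (n14, dist=2), (n16, dist=2). [UNION drops 1 duplicate row(s)]
Iteration 3: no outgoing edges from {n14,n16}; recursion stops.

n14, n16, n26, n27, n32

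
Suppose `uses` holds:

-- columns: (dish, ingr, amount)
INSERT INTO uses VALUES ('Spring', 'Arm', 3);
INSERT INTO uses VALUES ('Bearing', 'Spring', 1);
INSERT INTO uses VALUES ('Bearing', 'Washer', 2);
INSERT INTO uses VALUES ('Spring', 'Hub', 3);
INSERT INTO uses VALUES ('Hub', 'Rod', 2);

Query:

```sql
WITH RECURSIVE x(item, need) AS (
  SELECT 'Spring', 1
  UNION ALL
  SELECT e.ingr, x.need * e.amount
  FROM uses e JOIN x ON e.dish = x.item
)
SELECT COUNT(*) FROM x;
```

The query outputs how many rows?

4

Base: (Spring, need=1).
Iteration 1: components of {Spring} -> Arm = 1*3 = 3, Hub = 1*3 = 3.
Iteration 2: components of {Arm,Hub} -> Rod = 3*2 = 6.
Iteration 3: no further components; recursion stops.
Total rows emitted: 4.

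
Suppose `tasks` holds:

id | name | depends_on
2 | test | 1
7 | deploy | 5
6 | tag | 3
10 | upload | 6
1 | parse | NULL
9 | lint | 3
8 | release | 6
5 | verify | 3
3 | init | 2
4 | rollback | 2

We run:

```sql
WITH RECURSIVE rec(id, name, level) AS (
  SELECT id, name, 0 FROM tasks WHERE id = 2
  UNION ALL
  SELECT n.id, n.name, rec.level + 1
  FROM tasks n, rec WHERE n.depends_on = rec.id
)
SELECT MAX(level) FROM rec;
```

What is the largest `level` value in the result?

3

Base: id=2 (test) at level 0.
Iteration 1: rows with depends_on in {2} -> init (id 3, level 1), rollback (id 4, level 1).
Iteration 2: rows with depends_on in {3,4} -> verify (id 5, level 2), tag (id 6, level 2), lint (id 9, level 2).
Iteration 3: rows with depends_on in {5,6,9} -> deploy (id 7, level 3), release (id 8, level 3), upload (id 10, level 3).
Iteration 4: no rows with depends_on in {7,8,10}; recursion stops.
level values: 0, 1, 1, 2, 2, 2, 3, 3, 3; the maximum is 3.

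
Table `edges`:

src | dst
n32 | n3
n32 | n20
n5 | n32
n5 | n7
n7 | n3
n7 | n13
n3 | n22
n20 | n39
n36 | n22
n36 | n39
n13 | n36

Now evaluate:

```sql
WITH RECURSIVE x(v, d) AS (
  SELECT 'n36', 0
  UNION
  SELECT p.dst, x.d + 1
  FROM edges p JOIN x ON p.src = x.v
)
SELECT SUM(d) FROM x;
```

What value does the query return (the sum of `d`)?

Base: (n36, d=0).
Iteration 1: edges from {n36} -> (n22, d=1), (n39, d=1).
Iteration 2: no outgoing edges from {n22,n39}; recursion stops.
SUM(d) = 0 + 1 + 1 = 2.

2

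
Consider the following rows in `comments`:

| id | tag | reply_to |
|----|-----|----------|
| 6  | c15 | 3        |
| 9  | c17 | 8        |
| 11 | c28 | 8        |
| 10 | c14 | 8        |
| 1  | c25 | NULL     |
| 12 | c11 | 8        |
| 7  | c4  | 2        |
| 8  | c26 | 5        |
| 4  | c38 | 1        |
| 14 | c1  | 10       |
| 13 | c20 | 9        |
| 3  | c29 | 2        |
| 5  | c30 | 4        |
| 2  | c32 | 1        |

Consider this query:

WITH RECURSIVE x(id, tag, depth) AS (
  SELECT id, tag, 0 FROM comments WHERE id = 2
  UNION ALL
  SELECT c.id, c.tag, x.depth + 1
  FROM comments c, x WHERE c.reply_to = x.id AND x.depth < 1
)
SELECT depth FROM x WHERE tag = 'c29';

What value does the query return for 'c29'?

1

Base: id=2 (c32) at depth 0.
Iteration 1: rows with reply_to in {2} -> c29 (id 3, depth 1), c4 (id 7, depth 1).
Iteration 2: depth < 1 fails for all current rows; recursion stops.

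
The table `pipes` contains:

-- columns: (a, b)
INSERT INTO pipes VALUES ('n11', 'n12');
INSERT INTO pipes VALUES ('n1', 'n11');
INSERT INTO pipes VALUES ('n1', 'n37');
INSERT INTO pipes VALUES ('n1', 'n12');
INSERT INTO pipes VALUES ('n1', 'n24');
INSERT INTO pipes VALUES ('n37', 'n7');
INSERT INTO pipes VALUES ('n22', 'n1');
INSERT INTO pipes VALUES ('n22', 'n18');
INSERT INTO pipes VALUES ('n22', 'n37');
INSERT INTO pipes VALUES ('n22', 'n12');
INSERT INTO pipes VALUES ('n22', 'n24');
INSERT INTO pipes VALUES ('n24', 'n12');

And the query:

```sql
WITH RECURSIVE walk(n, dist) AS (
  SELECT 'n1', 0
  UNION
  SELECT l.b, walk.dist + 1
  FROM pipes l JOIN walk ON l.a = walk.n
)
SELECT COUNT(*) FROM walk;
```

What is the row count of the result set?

7

Base: (n1, dist=0).
Iteration 1: edges from {n1} -> (n11, dist=1), (n12, dist=1), (n24, dist=1), (n37, dist=1).
Iteration 2: edges from {n11,n12,n24,n37} -> (n12, dist=2), (n7, dist=2). [UNION drops 1 duplicate row(s)]
Iteration 3: no outgoing edges from {n12,n7}; recursion stops.
Total rows emitted: 7.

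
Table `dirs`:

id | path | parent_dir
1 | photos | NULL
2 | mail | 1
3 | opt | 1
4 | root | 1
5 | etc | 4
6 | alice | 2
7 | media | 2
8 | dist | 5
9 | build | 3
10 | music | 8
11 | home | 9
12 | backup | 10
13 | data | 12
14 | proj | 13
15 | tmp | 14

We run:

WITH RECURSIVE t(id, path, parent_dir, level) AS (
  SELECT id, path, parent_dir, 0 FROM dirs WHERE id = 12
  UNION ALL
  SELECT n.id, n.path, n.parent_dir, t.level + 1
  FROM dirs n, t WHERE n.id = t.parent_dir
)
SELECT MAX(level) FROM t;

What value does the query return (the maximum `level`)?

5

Base: id=12 (backup), parent_dir=10, level 0.
Iteration 1: join on id=10 -> music (id 10, parent_dir=8, level 1).
Iteration 2: join on id=8 -> dist (id 8, parent_dir=5, level 2).
Iteration 3: join on id=5 -> etc (id 5, parent_dir=4, level 3).
Iteration 4: join on id=4 -> root (id 4, parent_dir=1, level 4).
Iteration 5: join on id=1 -> photos (id 1, parent_dir=NULL, level 5).
Iteration 6: parent_dir is NULL; no match; recursion stops.
level values: 0, 1, 2, 3, 4, 5; the maximum is 5.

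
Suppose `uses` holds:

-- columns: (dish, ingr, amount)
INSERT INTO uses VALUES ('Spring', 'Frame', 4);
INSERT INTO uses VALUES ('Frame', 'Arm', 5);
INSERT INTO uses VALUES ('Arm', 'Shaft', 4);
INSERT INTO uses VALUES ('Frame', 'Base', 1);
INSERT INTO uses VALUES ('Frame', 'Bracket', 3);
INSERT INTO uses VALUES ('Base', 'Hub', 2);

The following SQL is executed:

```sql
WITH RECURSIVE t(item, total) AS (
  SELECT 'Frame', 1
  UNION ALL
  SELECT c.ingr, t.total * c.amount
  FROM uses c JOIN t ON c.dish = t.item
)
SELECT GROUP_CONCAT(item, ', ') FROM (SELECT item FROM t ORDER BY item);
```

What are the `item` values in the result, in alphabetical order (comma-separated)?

Arm, Base, Bracket, Frame, Hub, Shaft

Base: (Frame, total=1).
Iteration 1: components of {Frame} -> Arm = 1*5 = 5, Base = 1*1 = 1, Bracket = 1*3 = 3.
Iteration 2: components of {Arm,Base,Bracket} -> Hub = 1*2 = 2, Shaft = 5*4 = 20.
Iteration 3: no further components; recursion stops.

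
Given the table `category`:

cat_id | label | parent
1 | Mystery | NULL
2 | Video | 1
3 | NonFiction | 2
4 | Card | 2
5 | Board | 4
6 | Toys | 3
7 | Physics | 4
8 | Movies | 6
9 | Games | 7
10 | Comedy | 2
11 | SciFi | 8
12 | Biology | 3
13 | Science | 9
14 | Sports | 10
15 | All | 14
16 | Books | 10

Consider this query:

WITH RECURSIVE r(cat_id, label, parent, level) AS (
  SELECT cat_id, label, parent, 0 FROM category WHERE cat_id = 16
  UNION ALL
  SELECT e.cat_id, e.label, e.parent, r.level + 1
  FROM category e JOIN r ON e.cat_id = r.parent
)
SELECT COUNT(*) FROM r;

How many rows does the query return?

4

Base: cat_id=16 (Books), parent=10, level 0.
Iteration 1: join on cat_id=10 -> Comedy (id 10, parent=2, level 1).
Iteration 2: join on cat_id=2 -> Video (id 2, parent=1, level 2).
Iteration 3: join on cat_id=1 -> Mystery (id 1, parent=NULL, level 3).
Iteration 4: parent is NULL; no match; recursion stops.
Total rows emitted: 4.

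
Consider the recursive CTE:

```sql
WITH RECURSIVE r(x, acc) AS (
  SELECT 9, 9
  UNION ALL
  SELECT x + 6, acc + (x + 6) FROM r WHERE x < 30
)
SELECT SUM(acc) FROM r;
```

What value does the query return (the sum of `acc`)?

Base: x=9, acc=9.
Iteration 1: 9 < 30 holds -> x = 9 + 6 = 15, acc = 9 + 15 = 24.
Iteration 2: 15 < 30 holds -> x = 15 + 6 = 21, acc = 24 + 21 = 45.
Iteration 3: 21 < 30 holds -> x = 21 + 6 = 27, acc = 45 + 27 = 72.
Iteration 4: 27 < 30 holds -> x = 27 + 6 = 33, acc = 72 + 33 = 105.
Iteration 5: 33 < 30 fails; recursion stops.
SUM(acc) = 9 + 24 + 45 + 72 + 105 = 255.

255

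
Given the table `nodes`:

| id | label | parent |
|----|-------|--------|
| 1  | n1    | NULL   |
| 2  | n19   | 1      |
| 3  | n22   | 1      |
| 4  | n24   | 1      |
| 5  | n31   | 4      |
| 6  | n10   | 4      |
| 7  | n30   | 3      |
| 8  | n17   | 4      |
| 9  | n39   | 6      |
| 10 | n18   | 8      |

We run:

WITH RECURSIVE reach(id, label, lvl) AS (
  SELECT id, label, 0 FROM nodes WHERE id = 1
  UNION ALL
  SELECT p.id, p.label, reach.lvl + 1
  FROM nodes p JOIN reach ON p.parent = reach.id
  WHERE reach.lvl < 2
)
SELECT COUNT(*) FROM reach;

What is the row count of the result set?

Base: id=1 (n1) at lvl 0.
Iteration 1: rows with parent in {1} -> n19 (id 2, lvl 1), n22 (id 3, lvl 1), n24 (id 4, lvl 1).
Iteration 2: rows with parent in {2,3,4} -> n31 (id 5, lvl 2), n10 (id 6, lvl 2), n30 (id 7, lvl 2), n17 (id 8, lvl 2).
Iteration 3: lvl < 2 fails for all current rows; recursion stops.
Total rows emitted: 8.

8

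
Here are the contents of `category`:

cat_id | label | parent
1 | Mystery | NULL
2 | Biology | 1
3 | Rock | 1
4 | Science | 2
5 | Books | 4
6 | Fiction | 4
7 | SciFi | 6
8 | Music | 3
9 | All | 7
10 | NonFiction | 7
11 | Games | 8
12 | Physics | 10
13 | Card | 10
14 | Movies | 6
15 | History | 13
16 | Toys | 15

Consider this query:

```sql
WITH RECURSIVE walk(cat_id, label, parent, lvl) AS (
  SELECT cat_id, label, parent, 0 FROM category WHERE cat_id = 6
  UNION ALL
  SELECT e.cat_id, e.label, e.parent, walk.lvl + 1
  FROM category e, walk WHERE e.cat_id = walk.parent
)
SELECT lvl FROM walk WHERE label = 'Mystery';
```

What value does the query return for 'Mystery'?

3

Base: cat_id=6 (Fiction), parent=4, lvl 0.
Iteration 1: join on cat_id=4 -> Science (id 4, parent=2, lvl 1).
Iteration 2: join on cat_id=2 -> Biology (id 2, parent=1, lvl 2).
Iteration 3: join on cat_id=1 -> Mystery (id 1, parent=NULL, lvl 3).
Iteration 4: parent is NULL; no match; recursion stops.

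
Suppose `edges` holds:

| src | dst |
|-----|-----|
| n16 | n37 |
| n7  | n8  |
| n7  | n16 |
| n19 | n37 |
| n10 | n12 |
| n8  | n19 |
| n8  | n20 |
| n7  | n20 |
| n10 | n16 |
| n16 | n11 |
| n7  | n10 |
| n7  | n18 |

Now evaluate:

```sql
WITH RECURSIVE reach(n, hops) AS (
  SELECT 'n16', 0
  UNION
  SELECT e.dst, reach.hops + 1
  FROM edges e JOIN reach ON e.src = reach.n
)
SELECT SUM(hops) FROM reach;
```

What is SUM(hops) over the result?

2

Base: (n16, hops=0).
Iteration 1: edges from {n16} -> (n11, hops=1), (n37, hops=1).
Iteration 2: no outgoing edges from {n11,n37}; recursion stops.
SUM(hops) = 0 + 1 + 1 = 2.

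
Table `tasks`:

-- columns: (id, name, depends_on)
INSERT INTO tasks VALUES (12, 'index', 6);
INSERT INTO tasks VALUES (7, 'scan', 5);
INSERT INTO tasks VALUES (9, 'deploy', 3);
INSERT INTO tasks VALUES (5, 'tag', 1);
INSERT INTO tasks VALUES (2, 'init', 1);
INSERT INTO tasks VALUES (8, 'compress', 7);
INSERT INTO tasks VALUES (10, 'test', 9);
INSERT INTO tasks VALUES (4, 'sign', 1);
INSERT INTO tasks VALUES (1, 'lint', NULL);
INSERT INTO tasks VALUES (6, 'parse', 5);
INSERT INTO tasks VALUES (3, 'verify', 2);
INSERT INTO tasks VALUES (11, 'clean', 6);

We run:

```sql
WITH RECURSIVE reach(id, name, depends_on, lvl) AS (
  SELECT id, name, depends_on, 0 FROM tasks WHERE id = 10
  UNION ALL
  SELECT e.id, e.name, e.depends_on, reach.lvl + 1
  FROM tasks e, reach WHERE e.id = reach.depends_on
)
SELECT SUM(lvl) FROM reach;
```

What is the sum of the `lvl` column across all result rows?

10

Base: id=10 (test), depends_on=9, lvl 0.
Iteration 1: join on id=9 -> deploy (id 9, depends_on=3, lvl 1).
Iteration 2: join on id=3 -> verify (id 3, depends_on=2, lvl 2).
Iteration 3: join on id=2 -> init (id 2, depends_on=1, lvl 3).
Iteration 4: join on id=1 -> lint (id 1, depends_on=NULL, lvl 4).
Iteration 5: depends_on is NULL; no match; recursion stops.
SUM(lvl) = 0 + 1 + 2 + 3 + 4 = 10.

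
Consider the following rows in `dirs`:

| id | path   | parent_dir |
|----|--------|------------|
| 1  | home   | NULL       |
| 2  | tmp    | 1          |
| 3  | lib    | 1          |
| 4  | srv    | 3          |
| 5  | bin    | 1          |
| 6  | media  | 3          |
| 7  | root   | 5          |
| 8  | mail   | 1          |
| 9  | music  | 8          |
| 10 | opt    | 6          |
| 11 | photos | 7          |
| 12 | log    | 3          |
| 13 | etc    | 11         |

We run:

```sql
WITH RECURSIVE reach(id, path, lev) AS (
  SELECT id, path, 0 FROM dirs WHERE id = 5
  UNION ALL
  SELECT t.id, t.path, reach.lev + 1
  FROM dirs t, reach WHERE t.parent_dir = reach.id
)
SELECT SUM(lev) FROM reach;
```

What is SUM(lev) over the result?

Base: id=5 (bin) at lev 0.
Iteration 1: rows with parent_dir in {5} -> root (id 7, lev 1).
Iteration 2: rows with parent_dir in {7} -> photos (id 11, lev 2).
Iteration 3: rows with parent_dir in {11} -> etc (id 13, lev 3).
Iteration 4: no rows with parent_dir in {13}; recursion stops.
SUM(lev) = 0 + 1 + 2 + 3 = 6.

6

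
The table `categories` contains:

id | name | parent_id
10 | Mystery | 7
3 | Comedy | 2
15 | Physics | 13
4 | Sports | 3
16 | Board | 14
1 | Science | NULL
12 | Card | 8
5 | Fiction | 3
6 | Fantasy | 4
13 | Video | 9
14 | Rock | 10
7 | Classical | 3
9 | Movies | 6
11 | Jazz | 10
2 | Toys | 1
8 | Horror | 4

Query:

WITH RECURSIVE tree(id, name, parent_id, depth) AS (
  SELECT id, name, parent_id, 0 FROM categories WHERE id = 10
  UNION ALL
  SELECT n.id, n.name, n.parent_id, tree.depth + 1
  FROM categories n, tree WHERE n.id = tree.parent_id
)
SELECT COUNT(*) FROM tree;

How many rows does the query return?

Base: id=10 (Mystery), parent_id=7, depth 0.
Iteration 1: join on id=7 -> Classical (id 7, parent_id=3, depth 1).
Iteration 2: join on id=3 -> Comedy (id 3, parent_id=2, depth 2).
Iteration 3: join on id=2 -> Toys (id 2, parent_id=1, depth 3).
Iteration 4: join on id=1 -> Science (id 1, parent_id=NULL, depth 4).
Iteration 5: parent_id is NULL; no match; recursion stops.
Total rows emitted: 5.

5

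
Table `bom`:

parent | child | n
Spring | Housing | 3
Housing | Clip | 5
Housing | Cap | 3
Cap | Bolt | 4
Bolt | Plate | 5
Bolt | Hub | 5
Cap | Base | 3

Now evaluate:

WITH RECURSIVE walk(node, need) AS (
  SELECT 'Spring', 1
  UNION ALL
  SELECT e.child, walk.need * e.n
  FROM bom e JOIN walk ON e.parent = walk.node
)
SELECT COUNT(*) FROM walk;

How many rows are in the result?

Base: (Spring, need=1).
Iteration 1: components of {Spring} -> Housing = 1*3 = 3.
Iteration 2: components of {Housing} -> Cap = 3*3 = 9, Clip = 3*5 = 15.
Iteration 3: components of {Cap,Clip} -> Base = 9*3 = 27, Bolt = 9*4 = 36.
Iteration 4: components of {Base,Bolt} -> Hub = 36*5 = 180, Plate = 36*5 = 180.
Iteration 5: no further components; recursion stops.
Total rows emitted: 8.

8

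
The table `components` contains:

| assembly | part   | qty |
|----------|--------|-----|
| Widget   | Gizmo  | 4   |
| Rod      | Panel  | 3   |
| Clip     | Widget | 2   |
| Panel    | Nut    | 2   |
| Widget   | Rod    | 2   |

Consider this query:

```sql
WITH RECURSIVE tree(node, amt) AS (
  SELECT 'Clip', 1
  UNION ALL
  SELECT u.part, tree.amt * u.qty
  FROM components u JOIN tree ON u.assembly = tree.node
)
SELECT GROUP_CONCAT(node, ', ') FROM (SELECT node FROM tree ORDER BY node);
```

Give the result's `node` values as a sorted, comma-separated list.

Base: (Clip, amt=1).
Iteration 1: components of {Clip} -> Widget = 1*2 = 2.
Iteration 2: components of {Widget} -> Gizmo = 2*4 = 8, Rod = 2*2 = 4.
Iteration 3: components of {Gizmo,Rod} -> Panel = 4*3 = 12.
Iteration 4: components of {Panel} -> Nut = 12*2 = 24.
Iteration 5: no further components; recursion stops.

Clip, Gizmo, Nut, Panel, Rod, Widget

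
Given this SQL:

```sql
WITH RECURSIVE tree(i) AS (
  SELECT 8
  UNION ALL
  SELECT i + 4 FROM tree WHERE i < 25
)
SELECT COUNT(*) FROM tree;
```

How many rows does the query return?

6

Base: i=8.
Iteration 1: 8 < 25 holds -> i = 8 + 4 = 12.
Iteration 2: 12 < 25 holds -> i = 12 + 4 = 16.
Iteration 3: 16 < 25 holds -> i = 16 + 4 = 20.
Iteration 4: 20 < 25 holds -> i = 20 + 4 = 24.
Iteration 5: 24 < 25 holds -> i = 24 + 4 = 28.
Iteration 6: 28 < 25 fails; recursion stops.
Total rows emitted: 6.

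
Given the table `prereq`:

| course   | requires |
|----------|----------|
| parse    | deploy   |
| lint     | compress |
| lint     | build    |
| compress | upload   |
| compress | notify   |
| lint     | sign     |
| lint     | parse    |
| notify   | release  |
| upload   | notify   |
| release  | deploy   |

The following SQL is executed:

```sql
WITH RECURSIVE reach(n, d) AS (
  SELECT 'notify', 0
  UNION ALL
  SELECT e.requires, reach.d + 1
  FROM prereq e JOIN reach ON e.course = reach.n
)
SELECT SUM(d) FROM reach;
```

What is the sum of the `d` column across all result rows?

3

Base: (notify, d=0).
Iteration 1: edges from {notify} -> (release, d=1).
Iteration 2: edges from {release} -> (deploy, d=2).
Iteration 3: no outgoing edges from {deploy}; recursion stops.
SUM(d) = 0 + 1 + 2 = 3.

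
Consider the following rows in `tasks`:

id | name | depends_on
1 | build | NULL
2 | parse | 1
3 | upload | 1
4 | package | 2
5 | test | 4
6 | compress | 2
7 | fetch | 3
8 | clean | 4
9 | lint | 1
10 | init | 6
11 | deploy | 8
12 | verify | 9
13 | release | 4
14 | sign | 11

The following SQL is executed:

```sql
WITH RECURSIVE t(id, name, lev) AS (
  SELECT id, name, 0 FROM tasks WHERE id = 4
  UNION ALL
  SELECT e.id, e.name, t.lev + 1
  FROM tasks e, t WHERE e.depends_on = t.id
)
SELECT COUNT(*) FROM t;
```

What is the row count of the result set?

Base: id=4 (package) at lev 0.
Iteration 1: rows with depends_on in {4} -> test (id 5, lev 1), clean (id 8, lev 1), release (id 13, lev 1).
Iteration 2: rows with depends_on in {5,8,13} -> deploy (id 11, lev 2).
Iteration 3: rows with depends_on in {11} -> sign (id 14, lev 3).
Iteration 4: no rows with depends_on in {14}; recursion stops.
Total rows emitted: 6.

6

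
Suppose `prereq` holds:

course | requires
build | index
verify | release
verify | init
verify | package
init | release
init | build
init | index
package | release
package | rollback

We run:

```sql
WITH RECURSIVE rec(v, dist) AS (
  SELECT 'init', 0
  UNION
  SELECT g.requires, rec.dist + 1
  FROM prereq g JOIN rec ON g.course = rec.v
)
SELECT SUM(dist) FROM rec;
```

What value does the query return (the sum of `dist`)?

Base: (init, dist=0).
Iteration 1: edges from {init} -> (build, dist=1), (index, dist=1), (release, dist=1).
Iteration 2: edges from {build,index,release} -> (index, dist=2).
Iteration 3: no outgoing edges from {index}; recursion stops.
SUM(dist) = 0 + 1 + 1 + 1 + 2 = 5.

5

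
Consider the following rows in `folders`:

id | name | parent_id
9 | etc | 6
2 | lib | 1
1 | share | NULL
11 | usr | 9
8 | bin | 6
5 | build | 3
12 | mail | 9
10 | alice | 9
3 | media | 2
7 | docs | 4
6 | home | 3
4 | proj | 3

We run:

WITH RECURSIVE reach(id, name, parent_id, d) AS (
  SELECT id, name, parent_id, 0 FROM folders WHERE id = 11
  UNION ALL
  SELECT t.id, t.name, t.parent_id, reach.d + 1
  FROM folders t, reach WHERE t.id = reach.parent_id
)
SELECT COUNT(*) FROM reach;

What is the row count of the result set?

Base: id=11 (usr), parent_id=9, d 0.
Iteration 1: join on id=9 -> etc (id 9, parent_id=6, d 1).
Iteration 2: join on id=6 -> home (id 6, parent_id=3, d 2).
Iteration 3: join on id=3 -> media (id 3, parent_id=2, d 3).
Iteration 4: join on id=2 -> lib (id 2, parent_id=1, d 4).
Iteration 5: join on id=1 -> share (id 1, parent_id=NULL, d 5).
Iteration 6: parent_id is NULL; no match; recursion stops.
Total rows emitted: 6.

6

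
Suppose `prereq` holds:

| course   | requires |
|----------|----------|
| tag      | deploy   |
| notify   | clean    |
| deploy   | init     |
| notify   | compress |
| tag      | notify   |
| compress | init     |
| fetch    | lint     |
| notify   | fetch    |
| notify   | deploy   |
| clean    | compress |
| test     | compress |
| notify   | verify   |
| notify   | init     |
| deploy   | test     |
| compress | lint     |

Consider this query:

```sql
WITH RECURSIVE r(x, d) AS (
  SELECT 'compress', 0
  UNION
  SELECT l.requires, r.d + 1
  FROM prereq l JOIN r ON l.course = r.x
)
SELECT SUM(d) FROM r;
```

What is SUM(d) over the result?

Base: (compress, d=0).
Iteration 1: edges from {compress} -> (init, d=1), (lint, d=1).
Iteration 2: no outgoing edges from {init,lint}; recursion stops.
SUM(d) = 0 + 1 + 1 = 2.

2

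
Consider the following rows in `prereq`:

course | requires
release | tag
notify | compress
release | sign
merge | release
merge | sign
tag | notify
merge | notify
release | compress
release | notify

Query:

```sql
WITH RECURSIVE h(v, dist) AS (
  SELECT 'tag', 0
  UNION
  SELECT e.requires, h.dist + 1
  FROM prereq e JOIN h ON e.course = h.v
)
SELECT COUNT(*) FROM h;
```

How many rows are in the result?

3

Base: (tag, dist=0).
Iteration 1: edges from {tag} -> (notify, dist=1).
Iteration 2: edges from {notify} -> (compress, dist=2).
Iteration 3: no outgoing edges from {compress}; recursion stops.
Total rows emitted: 3.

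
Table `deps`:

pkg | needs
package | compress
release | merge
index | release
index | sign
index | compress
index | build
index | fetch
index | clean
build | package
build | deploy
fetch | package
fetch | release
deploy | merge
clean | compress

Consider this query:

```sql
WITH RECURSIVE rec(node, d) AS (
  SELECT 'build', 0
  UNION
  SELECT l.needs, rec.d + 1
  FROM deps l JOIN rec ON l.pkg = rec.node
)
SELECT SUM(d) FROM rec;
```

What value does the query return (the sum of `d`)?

6

Base: (build, d=0).
Iteration 1: edges from {build} -> (deploy, d=1), (package, d=1).
Iteration 2: edges from {deploy,package} -> (compress, d=2), (merge, d=2).
Iteration 3: no outgoing edges from {compress,merge}; recursion stops.
SUM(d) = 0 + 1 + 1 + 2 + 2 = 6.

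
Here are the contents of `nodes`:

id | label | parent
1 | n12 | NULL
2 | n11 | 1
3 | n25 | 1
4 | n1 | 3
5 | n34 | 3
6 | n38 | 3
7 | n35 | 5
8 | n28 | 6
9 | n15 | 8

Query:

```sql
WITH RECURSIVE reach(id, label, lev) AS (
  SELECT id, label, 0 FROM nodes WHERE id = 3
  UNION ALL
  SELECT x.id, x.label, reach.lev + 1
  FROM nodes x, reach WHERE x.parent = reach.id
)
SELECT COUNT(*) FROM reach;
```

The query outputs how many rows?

Base: id=3 (n25) at lev 0.
Iteration 1: rows with parent in {3} -> n1 (id 4, lev 1), n34 (id 5, lev 1), n38 (id 6, lev 1).
Iteration 2: rows with parent in {4,5,6} -> n35 (id 7, lev 2), n28 (id 8, lev 2).
Iteration 3: rows with parent in {7,8} -> n15 (id 9, lev 3).
Iteration 4: no rows with parent in {9}; recursion stops.
Total rows emitted: 7.

7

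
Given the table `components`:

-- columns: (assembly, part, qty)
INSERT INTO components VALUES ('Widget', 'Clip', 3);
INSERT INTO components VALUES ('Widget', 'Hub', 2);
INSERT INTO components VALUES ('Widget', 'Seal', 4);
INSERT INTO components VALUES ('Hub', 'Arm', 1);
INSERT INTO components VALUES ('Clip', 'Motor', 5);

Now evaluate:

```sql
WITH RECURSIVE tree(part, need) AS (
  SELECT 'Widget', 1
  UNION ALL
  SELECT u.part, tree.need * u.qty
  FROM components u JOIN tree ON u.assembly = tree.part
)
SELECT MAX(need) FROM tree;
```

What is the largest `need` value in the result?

Base: (Widget, need=1).
Iteration 1: components of {Widget} -> Clip = 1*3 = 3, Hub = 1*2 = 2, Seal = 1*4 = 4.
Iteration 2: components of {Clip,Hub,Seal} -> Arm = 2*1 = 2, Motor = 3*5 = 15.
Iteration 3: no further components; recursion stops.
need values: 1, 3, 2, 4, 15, 2; the maximum is 15.

15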